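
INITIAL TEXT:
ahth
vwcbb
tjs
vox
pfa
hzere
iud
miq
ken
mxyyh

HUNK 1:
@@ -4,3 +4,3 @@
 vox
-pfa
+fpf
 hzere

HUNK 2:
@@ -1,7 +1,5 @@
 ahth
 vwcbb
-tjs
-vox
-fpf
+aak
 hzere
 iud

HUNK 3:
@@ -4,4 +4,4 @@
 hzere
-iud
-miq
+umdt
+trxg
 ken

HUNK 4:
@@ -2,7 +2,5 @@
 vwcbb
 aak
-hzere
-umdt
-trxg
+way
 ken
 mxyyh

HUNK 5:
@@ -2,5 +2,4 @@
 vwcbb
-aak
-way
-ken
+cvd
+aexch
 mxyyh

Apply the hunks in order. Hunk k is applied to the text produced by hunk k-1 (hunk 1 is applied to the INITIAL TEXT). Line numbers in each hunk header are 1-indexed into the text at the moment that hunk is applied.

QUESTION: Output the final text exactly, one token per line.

Hunk 1: at line 4 remove [pfa] add [fpf] -> 10 lines: ahth vwcbb tjs vox fpf hzere iud miq ken mxyyh
Hunk 2: at line 1 remove [tjs,vox,fpf] add [aak] -> 8 lines: ahth vwcbb aak hzere iud miq ken mxyyh
Hunk 3: at line 4 remove [iud,miq] add [umdt,trxg] -> 8 lines: ahth vwcbb aak hzere umdt trxg ken mxyyh
Hunk 4: at line 2 remove [hzere,umdt,trxg] add [way] -> 6 lines: ahth vwcbb aak way ken mxyyh
Hunk 5: at line 2 remove [aak,way,ken] add [cvd,aexch] -> 5 lines: ahth vwcbb cvd aexch mxyyh

Answer: ahth
vwcbb
cvd
aexch
mxyyh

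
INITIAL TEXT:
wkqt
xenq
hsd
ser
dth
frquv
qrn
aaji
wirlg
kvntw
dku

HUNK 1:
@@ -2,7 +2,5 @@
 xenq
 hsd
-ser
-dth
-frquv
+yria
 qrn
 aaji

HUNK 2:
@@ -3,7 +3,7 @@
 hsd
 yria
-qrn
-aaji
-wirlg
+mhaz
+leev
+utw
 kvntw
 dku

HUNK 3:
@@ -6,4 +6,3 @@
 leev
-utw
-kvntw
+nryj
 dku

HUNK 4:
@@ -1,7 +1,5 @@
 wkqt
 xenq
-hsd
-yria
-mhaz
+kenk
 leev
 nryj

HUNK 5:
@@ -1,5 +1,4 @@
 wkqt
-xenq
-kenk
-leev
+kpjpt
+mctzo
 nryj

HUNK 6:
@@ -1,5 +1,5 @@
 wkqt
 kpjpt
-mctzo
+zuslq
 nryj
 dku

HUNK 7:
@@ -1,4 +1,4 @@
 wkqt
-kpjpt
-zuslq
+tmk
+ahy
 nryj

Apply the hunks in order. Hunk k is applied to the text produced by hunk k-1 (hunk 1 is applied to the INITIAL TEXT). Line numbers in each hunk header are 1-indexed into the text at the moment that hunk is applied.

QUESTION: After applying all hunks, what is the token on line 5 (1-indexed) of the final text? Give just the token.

Answer: dku

Derivation:
Hunk 1: at line 2 remove [ser,dth,frquv] add [yria] -> 9 lines: wkqt xenq hsd yria qrn aaji wirlg kvntw dku
Hunk 2: at line 3 remove [qrn,aaji,wirlg] add [mhaz,leev,utw] -> 9 lines: wkqt xenq hsd yria mhaz leev utw kvntw dku
Hunk 3: at line 6 remove [utw,kvntw] add [nryj] -> 8 lines: wkqt xenq hsd yria mhaz leev nryj dku
Hunk 4: at line 1 remove [hsd,yria,mhaz] add [kenk] -> 6 lines: wkqt xenq kenk leev nryj dku
Hunk 5: at line 1 remove [xenq,kenk,leev] add [kpjpt,mctzo] -> 5 lines: wkqt kpjpt mctzo nryj dku
Hunk 6: at line 1 remove [mctzo] add [zuslq] -> 5 lines: wkqt kpjpt zuslq nryj dku
Hunk 7: at line 1 remove [kpjpt,zuslq] add [tmk,ahy] -> 5 lines: wkqt tmk ahy nryj dku
Final line 5: dku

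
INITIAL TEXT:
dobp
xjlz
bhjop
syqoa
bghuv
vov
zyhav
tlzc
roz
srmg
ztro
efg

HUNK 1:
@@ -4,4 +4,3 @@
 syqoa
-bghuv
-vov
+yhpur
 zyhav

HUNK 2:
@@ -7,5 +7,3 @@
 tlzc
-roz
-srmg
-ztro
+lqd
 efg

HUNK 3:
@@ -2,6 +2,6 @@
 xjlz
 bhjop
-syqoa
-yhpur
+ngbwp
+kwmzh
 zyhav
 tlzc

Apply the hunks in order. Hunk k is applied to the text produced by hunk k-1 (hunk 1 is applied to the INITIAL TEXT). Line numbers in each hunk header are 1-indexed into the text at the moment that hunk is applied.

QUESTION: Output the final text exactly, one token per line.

Answer: dobp
xjlz
bhjop
ngbwp
kwmzh
zyhav
tlzc
lqd
efg

Derivation:
Hunk 1: at line 4 remove [bghuv,vov] add [yhpur] -> 11 lines: dobp xjlz bhjop syqoa yhpur zyhav tlzc roz srmg ztro efg
Hunk 2: at line 7 remove [roz,srmg,ztro] add [lqd] -> 9 lines: dobp xjlz bhjop syqoa yhpur zyhav tlzc lqd efg
Hunk 3: at line 2 remove [syqoa,yhpur] add [ngbwp,kwmzh] -> 9 lines: dobp xjlz bhjop ngbwp kwmzh zyhav tlzc lqd efg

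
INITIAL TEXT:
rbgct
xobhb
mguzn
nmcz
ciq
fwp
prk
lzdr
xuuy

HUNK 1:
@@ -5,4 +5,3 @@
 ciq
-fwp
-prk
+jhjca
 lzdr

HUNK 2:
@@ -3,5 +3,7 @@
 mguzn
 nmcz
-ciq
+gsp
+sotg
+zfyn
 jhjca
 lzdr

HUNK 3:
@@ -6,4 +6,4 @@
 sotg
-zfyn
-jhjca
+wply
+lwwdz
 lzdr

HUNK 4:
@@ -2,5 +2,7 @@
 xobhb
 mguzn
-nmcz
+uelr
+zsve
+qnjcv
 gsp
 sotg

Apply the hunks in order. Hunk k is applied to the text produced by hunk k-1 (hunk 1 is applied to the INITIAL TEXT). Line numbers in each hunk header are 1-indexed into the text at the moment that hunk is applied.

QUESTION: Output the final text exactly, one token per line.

Answer: rbgct
xobhb
mguzn
uelr
zsve
qnjcv
gsp
sotg
wply
lwwdz
lzdr
xuuy

Derivation:
Hunk 1: at line 5 remove [fwp,prk] add [jhjca] -> 8 lines: rbgct xobhb mguzn nmcz ciq jhjca lzdr xuuy
Hunk 2: at line 3 remove [ciq] add [gsp,sotg,zfyn] -> 10 lines: rbgct xobhb mguzn nmcz gsp sotg zfyn jhjca lzdr xuuy
Hunk 3: at line 6 remove [zfyn,jhjca] add [wply,lwwdz] -> 10 lines: rbgct xobhb mguzn nmcz gsp sotg wply lwwdz lzdr xuuy
Hunk 4: at line 2 remove [nmcz] add [uelr,zsve,qnjcv] -> 12 lines: rbgct xobhb mguzn uelr zsve qnjcv gsp sotg wply lwwdz lzdr xuuy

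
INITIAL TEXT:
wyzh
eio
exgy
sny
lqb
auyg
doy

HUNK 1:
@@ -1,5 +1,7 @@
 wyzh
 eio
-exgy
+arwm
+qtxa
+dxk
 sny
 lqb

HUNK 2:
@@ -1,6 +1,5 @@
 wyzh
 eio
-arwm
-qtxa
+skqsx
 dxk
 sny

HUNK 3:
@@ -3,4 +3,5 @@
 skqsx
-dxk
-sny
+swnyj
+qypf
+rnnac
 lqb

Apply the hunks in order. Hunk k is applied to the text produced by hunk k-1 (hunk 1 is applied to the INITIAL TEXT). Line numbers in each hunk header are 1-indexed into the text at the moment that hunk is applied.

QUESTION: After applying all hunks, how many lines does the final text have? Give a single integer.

Hunk 1: at line 1 remove [exgy] add [arwm,qtxa,dxk] -> 9 lines: wyzh eio arwm qtxa dxk sny lqb auyg doy
Hunk 2: at line 1 remove [arwm,qtxa] add [skqsx] -> 8 lines: wyzh eio skqsx dxk sny lqb auyg doy
Hunk 3: at line 3 remove [dxk,sny] add [swnyj,qypf,rnnac] -> 9 lines: wyzh eio skqsx swnyj qypf rnnac lqb auyg doy
Final line count: 9

Answer: 9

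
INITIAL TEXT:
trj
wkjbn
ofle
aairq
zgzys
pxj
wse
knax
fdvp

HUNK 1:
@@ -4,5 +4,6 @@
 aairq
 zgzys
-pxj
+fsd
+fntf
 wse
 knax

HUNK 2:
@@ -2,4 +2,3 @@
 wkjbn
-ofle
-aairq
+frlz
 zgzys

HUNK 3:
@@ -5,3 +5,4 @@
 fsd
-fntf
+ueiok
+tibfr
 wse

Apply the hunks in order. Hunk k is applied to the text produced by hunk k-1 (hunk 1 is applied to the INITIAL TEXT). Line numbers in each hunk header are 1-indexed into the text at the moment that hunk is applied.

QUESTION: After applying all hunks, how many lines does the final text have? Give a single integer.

Answer: 10

Derivation:
Hunk 1: at line 4 remove [pxj] add [fsd,fntf] -> 10 lines: trj wkjbn ofle aairq zgzys fsd fntf wse knax fdvp
Hunk 2: at line 2 remove [ofle,aairq] add [frlz] -> 9 lines: trj wkjbn frlz zgzys fsd fntf wse knax fdvp
Hunk 3: at line 5 remove [fntf] add [ueiok,tibfr] -> 10 lines: trj wkjbn frlz zgzys fsd ueiok tibfr wse knax fdvp
Final line count: 10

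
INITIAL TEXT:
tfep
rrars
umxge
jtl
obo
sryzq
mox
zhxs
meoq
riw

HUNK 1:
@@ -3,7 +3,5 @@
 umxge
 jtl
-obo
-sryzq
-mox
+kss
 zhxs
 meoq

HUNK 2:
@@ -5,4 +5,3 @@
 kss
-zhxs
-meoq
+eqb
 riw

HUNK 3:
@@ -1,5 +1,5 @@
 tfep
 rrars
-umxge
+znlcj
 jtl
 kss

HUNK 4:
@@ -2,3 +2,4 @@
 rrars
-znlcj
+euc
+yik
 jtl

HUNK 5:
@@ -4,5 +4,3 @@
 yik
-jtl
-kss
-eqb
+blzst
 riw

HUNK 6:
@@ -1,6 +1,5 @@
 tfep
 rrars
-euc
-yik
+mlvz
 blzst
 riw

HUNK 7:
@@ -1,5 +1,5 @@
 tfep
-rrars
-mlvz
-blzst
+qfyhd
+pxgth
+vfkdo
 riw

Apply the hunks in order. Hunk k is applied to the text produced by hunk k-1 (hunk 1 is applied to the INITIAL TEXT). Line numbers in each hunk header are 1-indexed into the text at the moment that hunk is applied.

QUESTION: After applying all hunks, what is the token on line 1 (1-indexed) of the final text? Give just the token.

Hunk 1: at line 3 remove [obo,sryzq,mox] add [kss] -> 8 lines: tfep rrars umxge jtl kss zhxs meoq riw
Hunk 2: at line 5 remove [zhxs,meoq] add [eqb] -> 7 lines: tfep rrars umxge jtl kss eqb riw
Hunk 3: at line 1 remove [umxge] add [znlcj] -> 7 lines: tfep rrars znlcj jtl kss eqb riw
Hunk 4: at line 2 remove [znlcj] add [euc,yik] -> 8 lines: tfep rrars euc yik jtl kss eqb riw
Hunk 5: at line 4 remove [jtl,kss,eqb] add [blzst] -> 6 lines: tfep rrars euc yik blzst riw
Hunk 6: at line 1 remove [euc,yik] add [mlvz] -> 5 lines: tfep rrars mlvz blzst riw
Hunk 7: at line 1 remove [rrars,mlvz,blzst] add [qfyhd,pxgth,vfkdo] -> 5 lines: tfep qfyhd pxgth vfkdo riw
Final line 1: tfep

Answer: tfep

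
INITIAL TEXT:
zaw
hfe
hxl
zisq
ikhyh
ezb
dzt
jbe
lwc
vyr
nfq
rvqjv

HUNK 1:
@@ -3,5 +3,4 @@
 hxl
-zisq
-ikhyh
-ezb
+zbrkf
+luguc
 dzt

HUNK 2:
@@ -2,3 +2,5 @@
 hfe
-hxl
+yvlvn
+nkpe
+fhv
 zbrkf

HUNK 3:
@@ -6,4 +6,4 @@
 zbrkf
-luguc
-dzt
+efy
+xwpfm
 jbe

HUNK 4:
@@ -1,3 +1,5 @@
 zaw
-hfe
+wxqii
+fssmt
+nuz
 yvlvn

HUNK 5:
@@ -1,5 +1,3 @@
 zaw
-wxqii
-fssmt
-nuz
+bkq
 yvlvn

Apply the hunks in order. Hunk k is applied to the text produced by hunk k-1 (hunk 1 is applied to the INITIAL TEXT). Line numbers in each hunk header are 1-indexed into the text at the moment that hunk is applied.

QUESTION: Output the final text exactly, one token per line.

Hunk 1: at line 3 remove [zisq,ikhyh,ezb] add [zbrkf,luguc] -> 11 lines: zaw hfe hxl zbrkf luguc dzt jbe lwc vyr nfq rvqjv
Hunk 2: at line 2 remove [hxl] add [yvlvn,nkpe,fhv] -> 13 lines: zaw hfe yvlvn nkpe fhv zbrkf luguc dzt jbe lwc vyr nfq rvqjv
Hunk 3: at line 6 remove [luguc,dzt] add [efy,xwpfm] -> 13 lines: zaw hfe yvlvn nkpe fhv zbrkf efy xwpfm jbe lwc vyr nfq rvqjv
Hunk 4: at line 1 remove [hfe] add [wxqii,fssmt,nuz] -> 15 lines: zaw wxqii fssmt nuz yvlvn nkpe fhv zbrkf efy xwpfm jbe lwc vyr nfq rvqjv
Hunk 5: at line 1 remove [wxqii,fssmt,nuz] add [bkq] -> 13 lines: zaw bkq yvlvn nkpe fhv zbrkf efy xwpfm jbe lwc vyr nfq rvqjv

Answer: zaw
bkq
yvlvn
nkpe
fhv
zbrkf
efy
xwpfm
jbe
lwc
vyr
nfq
rvqjv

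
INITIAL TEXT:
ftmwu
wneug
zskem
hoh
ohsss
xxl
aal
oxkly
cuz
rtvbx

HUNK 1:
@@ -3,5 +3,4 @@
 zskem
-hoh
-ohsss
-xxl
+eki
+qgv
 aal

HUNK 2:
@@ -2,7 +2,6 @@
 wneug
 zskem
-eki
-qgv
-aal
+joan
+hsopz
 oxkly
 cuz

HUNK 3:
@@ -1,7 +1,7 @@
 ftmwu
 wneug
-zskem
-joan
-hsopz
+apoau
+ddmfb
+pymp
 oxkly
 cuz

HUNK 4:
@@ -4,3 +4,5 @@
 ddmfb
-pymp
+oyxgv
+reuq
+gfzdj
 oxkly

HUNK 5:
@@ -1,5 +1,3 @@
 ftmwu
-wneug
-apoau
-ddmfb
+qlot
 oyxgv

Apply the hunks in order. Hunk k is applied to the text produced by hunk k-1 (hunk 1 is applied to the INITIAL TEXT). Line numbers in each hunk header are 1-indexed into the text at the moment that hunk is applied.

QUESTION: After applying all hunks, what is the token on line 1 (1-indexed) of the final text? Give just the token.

Answer: ftmwu

Derivation:
Hunk 1: at line 3 remove [hoh,ohsss,xxl] add [eki,qgv] -> 9 lines: ftmwu wneug zskem eki qgv aal oxkly cuz rtvbx
Hunk 2: at line 2 remove [eki,qgv,aal] add [joan,hsopz] -> 8 lines: ftmwu wneug zskem joan hsopz oxkly cuz rtvbx
Hunk 3: at line 1 remove [zskem,joan,hsopz] add [apoau,ddmfb,pymp] -> 8 lines: ftmwu wneug apoau ddmfb pymp oxkly cuz rtvbx
Hunk 4: at line 4 remove [pymp] add [oyxgv,reuq,gfzdj] -> 10 lines: ftmwu wneug apoau ddmfb oyxgv reuq gfzdj oxkly cuz rtvbx
Hunk 5: at line 1 remove [wneug,apoau,ddmfb] add [qlot] -> 8 lines: ftmwu qlot oyxgv reuq gfzdj oxkly cuz rtvbx
Final line 1: ftmwu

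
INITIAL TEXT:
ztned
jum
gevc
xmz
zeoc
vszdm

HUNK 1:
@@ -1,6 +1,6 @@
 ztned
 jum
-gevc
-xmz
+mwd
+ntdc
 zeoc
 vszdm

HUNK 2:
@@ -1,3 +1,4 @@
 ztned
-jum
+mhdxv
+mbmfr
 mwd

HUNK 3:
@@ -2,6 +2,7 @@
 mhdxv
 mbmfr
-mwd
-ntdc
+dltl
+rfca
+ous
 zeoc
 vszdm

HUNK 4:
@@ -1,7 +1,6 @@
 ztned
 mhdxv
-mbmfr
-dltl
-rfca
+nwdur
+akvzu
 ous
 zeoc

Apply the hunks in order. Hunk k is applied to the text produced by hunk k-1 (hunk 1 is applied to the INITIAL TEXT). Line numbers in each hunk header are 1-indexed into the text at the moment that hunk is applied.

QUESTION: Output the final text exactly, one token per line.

Hunk 1: at line 1 remove [gevc,xmz] add [mwd,ntdc] -> 6 lines: ztned jum mwd ntdc zeoc vszdm
Hunk 2: at line 1 remove [jum] add [mhdxv,mbmfr] -> 7 lines: ztned mhdxv mbmfr mwd ntdc zeoc vszdm
Hunk 3: at line 2 remove [mwd,ntdc] add [dltl,rfca,ous] -> 8 lines: ztned mhdxv mbmfr dltl rfca ous zeoc vszdm
Hunk 4: at line 1 remove [mbmfr,dltl,rfca] add [nwdur,akvzu] -> 7 lines: ztned mhdxv nwdur akvzu ous zeoc vszdm

Answer: ztned
mhdxv
nwdur
akvzu
ous
zeoc
vszdm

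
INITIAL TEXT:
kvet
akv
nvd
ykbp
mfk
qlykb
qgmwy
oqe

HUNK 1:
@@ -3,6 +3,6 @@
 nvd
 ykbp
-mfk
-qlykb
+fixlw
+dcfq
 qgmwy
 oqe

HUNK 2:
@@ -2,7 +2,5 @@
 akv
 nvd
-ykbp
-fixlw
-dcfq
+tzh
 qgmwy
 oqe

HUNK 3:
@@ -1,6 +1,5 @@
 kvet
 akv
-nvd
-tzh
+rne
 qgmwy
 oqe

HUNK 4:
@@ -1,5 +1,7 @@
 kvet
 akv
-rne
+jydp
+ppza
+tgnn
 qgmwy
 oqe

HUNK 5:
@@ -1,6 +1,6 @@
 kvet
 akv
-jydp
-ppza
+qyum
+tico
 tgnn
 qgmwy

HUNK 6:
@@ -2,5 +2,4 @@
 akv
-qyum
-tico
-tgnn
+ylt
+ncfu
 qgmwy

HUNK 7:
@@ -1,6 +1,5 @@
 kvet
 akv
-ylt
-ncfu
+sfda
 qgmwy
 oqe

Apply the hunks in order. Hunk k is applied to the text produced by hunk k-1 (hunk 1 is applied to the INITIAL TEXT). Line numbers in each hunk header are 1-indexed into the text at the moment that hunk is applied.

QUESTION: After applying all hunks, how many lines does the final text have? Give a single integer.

Hunk 1: at line 3 remove [mfk,qlykb] add [fixlw,dcfq] -> 8 lines: kvet akv nvd ykbp fixlw dcfq qgmwy oqe
Hunk 2: at line 2 remove [ykbp,fixlw,dcfq] add [tzh] -> 6 lines: kvet akv nvd tzh qgmwy oqe
Hunk 3: at line 1 remove [nvd,tzh] add [rne] -> 5 lines: kvet akv rne qgmwy oqe
Hunk 4: at line 1 remove [rne] add [jydp,ppza,tgnn] -> 7 lines: kvet akv jydp ppza tgnn qgmwy oqe
Hunk 5: at line 1 remove [jydp,ppza] add [qyum,tico] -> 7 lines: kvet akv qyum tico tgnn qgmwy oqe
Hunk 6: at line 2 remove [qyum,tico,tgnn] add [ylt,ncfu] -> 6 lines: kvet akv ylt ncfu qgmwy oqe
Hunk 7: at line 1 remove [ylt,ncfu] add [sfda] -> 5 lines: kvet akv sfda qgmwy oqe
Final line count: 5

Answer: 5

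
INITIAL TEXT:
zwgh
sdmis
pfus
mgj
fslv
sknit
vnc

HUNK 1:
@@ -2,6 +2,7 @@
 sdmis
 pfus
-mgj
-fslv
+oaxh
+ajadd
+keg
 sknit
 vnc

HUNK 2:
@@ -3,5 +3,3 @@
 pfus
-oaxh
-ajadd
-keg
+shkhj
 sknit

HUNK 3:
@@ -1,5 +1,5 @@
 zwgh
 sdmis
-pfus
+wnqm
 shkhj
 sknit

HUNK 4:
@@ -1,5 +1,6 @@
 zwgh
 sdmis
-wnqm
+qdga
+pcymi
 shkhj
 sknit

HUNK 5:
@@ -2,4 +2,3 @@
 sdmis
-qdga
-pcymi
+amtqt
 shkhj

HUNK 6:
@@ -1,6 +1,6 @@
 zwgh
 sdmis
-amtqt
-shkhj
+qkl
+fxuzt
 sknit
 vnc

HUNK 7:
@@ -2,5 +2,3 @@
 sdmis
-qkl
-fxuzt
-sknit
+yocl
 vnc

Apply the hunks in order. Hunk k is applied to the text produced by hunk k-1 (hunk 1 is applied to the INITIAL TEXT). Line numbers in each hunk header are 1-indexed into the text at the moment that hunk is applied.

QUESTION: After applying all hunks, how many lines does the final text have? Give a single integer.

Hunk 1: at line 2 remove [mgj,fslv] add [oaxh,ajadd,keg] -> 8 lines: zwgh sdmis pfus oaxh ajadd keg sknit vnc
Hunk 2: at line 3 remove [oaxh,ajadd,keg] add [shkhj] -> 6 lines: zwgh sdmis pfus shkhj sknit vnc
Hunk 3: at line 1 remove [pfus] add [wnqm] -> 6 lines: zwgh sdmis wnqm shkhj sknit vnc
Hunk 4: at line 1 remove [wnqm] add [qdga,pcymi] -> 7 lines: zwgh sdmis qdga pcymi shkhj sknit vnc
Hunk 5: at line 2 remove [qdga,pcymi] add [amtqt] -> 6 lines: zwgh sdmis amtqt shkhj sknit vnc
Hunk 6: at line 1 remove [amtqt,shkhj] add [qkl,fxuzt] -> 6 lines: zwgh sdmis qkl fxuzt sknit vnc
Hunk 7: at line 2 remove [qkl,fxuzt,sknit] add [yocl] -> 4 lines: zwgh sdmis yocl vnc
Final line count: 4

Answer: 4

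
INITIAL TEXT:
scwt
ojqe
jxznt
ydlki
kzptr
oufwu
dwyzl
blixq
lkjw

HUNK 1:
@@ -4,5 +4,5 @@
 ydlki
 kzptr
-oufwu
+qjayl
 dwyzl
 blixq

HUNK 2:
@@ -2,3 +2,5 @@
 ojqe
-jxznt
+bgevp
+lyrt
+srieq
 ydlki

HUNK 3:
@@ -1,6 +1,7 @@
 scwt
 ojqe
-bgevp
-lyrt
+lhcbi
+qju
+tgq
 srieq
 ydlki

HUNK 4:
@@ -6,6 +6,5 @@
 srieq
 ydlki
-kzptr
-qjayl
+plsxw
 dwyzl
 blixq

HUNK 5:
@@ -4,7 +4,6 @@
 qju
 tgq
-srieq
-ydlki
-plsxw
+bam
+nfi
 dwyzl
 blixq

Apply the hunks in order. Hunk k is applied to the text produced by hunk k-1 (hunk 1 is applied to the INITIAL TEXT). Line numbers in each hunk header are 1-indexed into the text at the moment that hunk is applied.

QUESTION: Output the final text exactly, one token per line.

Hunk 1: at line 4 remove [oufwu] add [qjayl] -> 9 lines: scwt ojqe jxznt ydlki kzptr qjayl dwyzl blixq lkjw
Hunk 2: at line 2 remove [jxznt] add [bgevp,lyrt,srieq] -> 11 lines: scwt ojqe bgevp lyrt srieq ydlki kzptr qjayl dwyzl blixq lkjw
Hunk 3: at line 1 remove [bgevp,lyrt] add [lhcbi,qju,tgq] -> 12 lines: scwt ojqe lhcbi qju tgq srieq ydlki kzptr qjayl dwyzl blixq lkjw
Hunk 4: at line 6 remove [kzptr,qjayl] add [plsxw] -> 11 lines: scwt ojqe lhcbi qju tgq srieq ydlki plsxw dwyzl blixq lkjw
Hunk 5: at line 4 remove [srieq,ydlki,plsxw] add [bam,nfi] -> 10 lines: scwt ojqe lhcbi qju tgq bam nfi dwyzl blixq lkjw

Answer: scwt
ojqe
lhcbi
qju
tgq
bam
nfi
dwyzl
blixq
lkjw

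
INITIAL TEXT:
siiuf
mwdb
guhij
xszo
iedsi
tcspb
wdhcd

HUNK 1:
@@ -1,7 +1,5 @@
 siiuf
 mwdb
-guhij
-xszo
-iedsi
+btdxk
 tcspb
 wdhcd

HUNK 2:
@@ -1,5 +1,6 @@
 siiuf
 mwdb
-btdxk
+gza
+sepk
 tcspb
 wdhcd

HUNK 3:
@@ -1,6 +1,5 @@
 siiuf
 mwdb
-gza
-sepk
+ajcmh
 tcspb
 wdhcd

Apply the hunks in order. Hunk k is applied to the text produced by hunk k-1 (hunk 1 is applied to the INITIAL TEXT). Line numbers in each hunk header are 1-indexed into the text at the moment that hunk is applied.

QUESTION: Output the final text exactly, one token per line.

Answer: siiuf
mwdb
ajcmh
tcspb
wdhcd

Derivation:
Hunk 1: at line 1 remove [guhij,xszo,iedsi] add [btdxk] -> 5 lines: siiuf mwdb btdxk tcspb wdhcd
Hunk 2: at line 1 remove [btdxk] add [gza,sepk] -> 6 lines: siiuf mwdb gza sepk tcspb wdhcd
Hunk 3: at line 1 remove [gza,sepk] add [ajcmh] -> 5 lines: siiuf mwdb ajcmh tcspb wdhcd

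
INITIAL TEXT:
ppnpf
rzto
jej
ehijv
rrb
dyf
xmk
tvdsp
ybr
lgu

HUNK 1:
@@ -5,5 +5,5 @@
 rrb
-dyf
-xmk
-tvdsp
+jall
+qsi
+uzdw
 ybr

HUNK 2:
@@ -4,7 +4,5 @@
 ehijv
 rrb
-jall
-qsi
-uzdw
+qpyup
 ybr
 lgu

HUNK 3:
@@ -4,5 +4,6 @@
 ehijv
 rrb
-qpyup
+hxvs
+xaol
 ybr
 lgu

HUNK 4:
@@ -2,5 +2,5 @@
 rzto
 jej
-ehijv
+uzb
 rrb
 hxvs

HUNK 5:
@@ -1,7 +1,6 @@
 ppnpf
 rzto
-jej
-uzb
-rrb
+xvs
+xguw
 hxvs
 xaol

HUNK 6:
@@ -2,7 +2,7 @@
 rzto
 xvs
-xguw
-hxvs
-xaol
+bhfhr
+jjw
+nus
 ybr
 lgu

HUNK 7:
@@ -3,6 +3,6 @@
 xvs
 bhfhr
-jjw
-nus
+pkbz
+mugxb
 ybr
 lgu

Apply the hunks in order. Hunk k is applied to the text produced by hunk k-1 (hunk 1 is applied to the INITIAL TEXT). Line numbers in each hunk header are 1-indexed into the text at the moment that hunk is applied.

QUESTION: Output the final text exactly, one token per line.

Hunk 1: at line 5 remove [dyf,xmk,tvdsp] add [jall,qsi,uzdw] -> 10 lines: ppnpf rzto jej ehijv rrb jall qsi uzdw ybr lgu
Hunk 2: at line 4 remove [jall,qsi,uzdw] add [qpyup] -> 8 lines: ppnpf rzto jej ehijv rrb qpyup ybr lgu
Hunk 3: at line 4 remove [qpyup] add [hxvs,xaol] -> 9 lines: ppnpf rzto jej ehijv rrb hxvs xaol ybr lgu
Hunk 4: at line 2 remove [ehijv] add [uzb] -> 9 lines: ppnpf rzto jej uzb rrb hxvs xaol ybr lgu
Hunk 5: at line 1 remove [jej,uzb,rrb] add [xvs,xguw] -> 8 lines: ppnpf rzto xvs xguw hxvs xaol ybr lgu
Hunk 6: at line 2 remove [xguw,hxvs,xaol] add [bhfhr,jjw,nus] -> 8 lines: ppnpf rzto xvs bhfhr jjw nus ybr lgu
Hunk 7: at line 3 remove [jjw,nus] add [pkbz,mugxb] -> 8 lines: ppnpf rzto xvs bhfhr pkbz mugxb ybr lgu

Answer: ppnpf
rzto
xvs
bhfhr
pkbz
mugxb
ybr
lgu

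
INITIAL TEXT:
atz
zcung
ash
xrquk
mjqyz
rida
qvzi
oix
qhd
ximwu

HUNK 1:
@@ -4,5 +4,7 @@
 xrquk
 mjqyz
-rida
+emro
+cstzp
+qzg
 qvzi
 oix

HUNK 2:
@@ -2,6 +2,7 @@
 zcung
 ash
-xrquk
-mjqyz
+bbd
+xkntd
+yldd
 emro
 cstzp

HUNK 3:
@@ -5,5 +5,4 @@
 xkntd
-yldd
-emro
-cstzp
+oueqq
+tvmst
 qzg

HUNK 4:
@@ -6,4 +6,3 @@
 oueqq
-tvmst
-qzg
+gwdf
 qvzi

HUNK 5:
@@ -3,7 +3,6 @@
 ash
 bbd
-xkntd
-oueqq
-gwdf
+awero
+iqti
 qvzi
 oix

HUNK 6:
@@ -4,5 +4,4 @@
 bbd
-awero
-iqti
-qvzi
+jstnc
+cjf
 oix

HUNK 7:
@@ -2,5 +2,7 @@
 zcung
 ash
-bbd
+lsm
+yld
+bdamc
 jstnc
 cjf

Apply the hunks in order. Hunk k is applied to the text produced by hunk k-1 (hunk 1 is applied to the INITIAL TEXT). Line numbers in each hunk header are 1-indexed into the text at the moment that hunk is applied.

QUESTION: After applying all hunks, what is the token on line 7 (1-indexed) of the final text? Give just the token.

Hunk 1: at line 4 remove [rida] add [emro,cstzp,qzg] -> 12 lines: atz zcung ash xrquk mjqyz emro cstzp qzg qvzi oix qhd ximwu
Hunk 2: at line 2 remove [xrquk,mjqyz] add [bbd,xkntd,yldd] -> 13 lines: atz zcung ash bbd xkntd yldd emro cstzp qzg qvzi oix qhd ximwu
Hunk 3: at line 5 remove [yldd,emro,cstzp] add [oueqq,tvmst] -> 12 lines: atz zcung ash bbd xkntd oueqq tvmst qzg qvzi oix qhd ximwu
Hunk 4: at line 6 remove [tvmst,qzg] add [gwdf] -> 11 lines: atz zcung ash bbd xkntd oueqq gwdf qvzi oix qhd ximwu
Hunk 5: at line 3 remove [xkntd,oueqq,gwdf] add [awero,iqti] -> 10 lines: atz zcung ash bbd awero iqti qvzi oix qhd ximwu
Hunk 6: at line 4 remove [awero,iqti,qvzi] add [jstnc,cjf] -> 9 lines: atz zcung ash bbd jstnc cjf oix qhd ximwu
Hunk 7: at line 2 remove [bbd] add [lsm,yld,bdamc] -> 11 lines: atz zcung ash lsm yld bdamc jstnc cjf oix qhd ximwu
Final line 7: jstnc

Answer: jstnc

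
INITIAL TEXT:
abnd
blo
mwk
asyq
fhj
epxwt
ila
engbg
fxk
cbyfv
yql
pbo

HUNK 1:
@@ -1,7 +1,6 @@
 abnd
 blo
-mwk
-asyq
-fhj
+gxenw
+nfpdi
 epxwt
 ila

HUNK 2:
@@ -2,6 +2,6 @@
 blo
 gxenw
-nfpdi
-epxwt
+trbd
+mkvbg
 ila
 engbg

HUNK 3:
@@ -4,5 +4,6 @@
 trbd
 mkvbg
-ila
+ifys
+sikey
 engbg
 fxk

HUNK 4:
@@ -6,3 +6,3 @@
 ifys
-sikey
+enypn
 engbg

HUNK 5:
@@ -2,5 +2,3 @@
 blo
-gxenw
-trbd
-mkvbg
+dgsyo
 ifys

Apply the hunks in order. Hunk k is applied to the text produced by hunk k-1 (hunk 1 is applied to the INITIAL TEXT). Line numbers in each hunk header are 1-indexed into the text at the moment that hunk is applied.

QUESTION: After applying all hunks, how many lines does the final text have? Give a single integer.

Answer: 10

Derivation:
Hunk 1: at line 1 remove [mwk,asyq,fhj] add [gxenw,nfpdi] -> 11 lines: abnd blo gxenw nfpdi epxwt ila engbg fxk cbyfv yql pbo
Hunk 2: at line 2 remove [nfpdi,epxwt] add [trbd,mkvbg] -> 11 lines: abnd blo gxenw trbd mkvbg ila engbg fxk cbyfv yql pbo
Hunk 3: at line 4 remove [ila] add [ifys,sikey] -> 12 lines: abnd blo gxenw trbd mkvbg ifys sikey engbg fxk cbyfv yql pbo
Hunk 4: at line 6 remove [sikey] add [enypn] -> 12 lines: abnd blo gxenw trbd mkvbg ifys enypn engbg fxk cbyfv yql pbo
Hunk 5: at line 2 remove [gxenw,trbd,mkvbg] add [dgsyo] -> 10 lines: abnd blo dgsyo ifys enypn engbg fxk cbyfv yql pbo
Final line count: 10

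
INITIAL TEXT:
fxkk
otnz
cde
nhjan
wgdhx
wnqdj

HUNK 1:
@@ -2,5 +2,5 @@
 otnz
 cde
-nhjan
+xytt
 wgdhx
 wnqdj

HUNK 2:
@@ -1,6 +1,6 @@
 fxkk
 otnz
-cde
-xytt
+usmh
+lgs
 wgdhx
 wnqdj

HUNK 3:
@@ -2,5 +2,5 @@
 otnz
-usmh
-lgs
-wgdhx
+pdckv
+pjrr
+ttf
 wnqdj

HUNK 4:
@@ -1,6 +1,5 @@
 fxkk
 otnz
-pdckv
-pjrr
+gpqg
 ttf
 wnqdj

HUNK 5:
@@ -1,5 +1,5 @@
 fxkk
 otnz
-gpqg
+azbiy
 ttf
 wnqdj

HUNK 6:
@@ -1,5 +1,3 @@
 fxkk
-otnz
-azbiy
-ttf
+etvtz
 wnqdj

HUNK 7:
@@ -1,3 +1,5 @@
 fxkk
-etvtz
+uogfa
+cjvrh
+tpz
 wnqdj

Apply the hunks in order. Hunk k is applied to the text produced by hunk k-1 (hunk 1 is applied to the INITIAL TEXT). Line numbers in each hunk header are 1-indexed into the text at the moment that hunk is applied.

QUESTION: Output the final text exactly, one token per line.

Hunk 1: at line 2 remove [nhjan] add [xytt] -> 6 lines: fxkk otnz cde xytt wgdhx wnqdj
Hunk 2: at line 1 remove [cde,xytt] add [usmh,lgs] -> 6 lines: fxkk otnz usmh lgs wgdhx wnqdj
Hunk 3: at line 2 remove [usmh,lgs,wgdhx] add [pdckv,pjrr,ttf] -> 6 lines: fxkk otnz pdckv pjrr ttf wnqdj
Hunk 4: at line 1 remove [pdckv,pjrr] add [gpqg] -> 5 lines: fxkk otnz gpqg ttf wnqdj
Hunk 5: at line 1 remove [gpqg] add [azbiy] -> 5 lines: fxkk otnz azbiy ttf wnqdj
Hunk 6: at line 1 remove [otnz,azbiy,ttf] add [etvtz] -> 3 lines: fxkk etvtz wnqdj
Hunk 7: at line 1 remove [etvtz] add [uogfa,cjvrh,tpz] -> 5 lines: fxkk uogfa cjvrh tpz wnqdj

Answer: fxkk
uogfa
cjvrh
tpz
wnqdj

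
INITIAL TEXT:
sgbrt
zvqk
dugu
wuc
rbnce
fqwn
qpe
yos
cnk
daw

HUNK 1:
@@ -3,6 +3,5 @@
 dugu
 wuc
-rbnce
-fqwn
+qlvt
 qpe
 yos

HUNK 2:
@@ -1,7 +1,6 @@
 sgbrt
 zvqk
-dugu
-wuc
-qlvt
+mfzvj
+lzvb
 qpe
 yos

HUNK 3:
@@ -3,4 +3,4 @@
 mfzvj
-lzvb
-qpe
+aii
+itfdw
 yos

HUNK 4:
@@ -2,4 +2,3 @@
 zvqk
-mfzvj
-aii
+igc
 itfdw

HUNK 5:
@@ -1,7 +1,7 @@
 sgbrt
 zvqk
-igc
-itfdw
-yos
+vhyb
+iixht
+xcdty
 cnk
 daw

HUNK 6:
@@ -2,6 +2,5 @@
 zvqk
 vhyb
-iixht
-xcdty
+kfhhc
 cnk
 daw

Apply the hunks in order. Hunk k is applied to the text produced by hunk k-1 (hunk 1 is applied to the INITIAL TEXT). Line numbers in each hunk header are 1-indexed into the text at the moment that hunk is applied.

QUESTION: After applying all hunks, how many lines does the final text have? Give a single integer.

Answer: 6

Derivation:
Hunk 1: at line 3 remove [rbnce,fqwn] add [qlvt] -> 9 lines: sgbrt zvqk dugu wuc qlvt qpe yos cnk daw
Hunk 2: at line 1 remove [dugu,wuc,qlvt] add [mfzvj,lzvb] -> 8 lines: sgbrt zvqk mfzvj lzvb qpe yos cnk daw
Hunk 3: at line 3 remove [lzvb,qpe] add [aii,itfdw] -> 8 lines: sgbrt zvqk mfzvj aii itfdw yos cnk daw
Hunk 4: at line 2 remove [mfzvj,aii] add [igc] -> 7 lines: sgbrt zvqk igc itfdw yos cnk daw
Hunk 5: at line 1 remove [igc,itfdw,yos] add [vhyb,iixht,xcdty] -> 7 lines: sgbrt zvqk vhyb iixht xcdty cnk daw
Hunk 6: at line 2 remove [iixht,xcdty] add [kfhhc] -> 6 lines: sgbrt zvqk vhyb kfhhc cnk daw
Final line count: 6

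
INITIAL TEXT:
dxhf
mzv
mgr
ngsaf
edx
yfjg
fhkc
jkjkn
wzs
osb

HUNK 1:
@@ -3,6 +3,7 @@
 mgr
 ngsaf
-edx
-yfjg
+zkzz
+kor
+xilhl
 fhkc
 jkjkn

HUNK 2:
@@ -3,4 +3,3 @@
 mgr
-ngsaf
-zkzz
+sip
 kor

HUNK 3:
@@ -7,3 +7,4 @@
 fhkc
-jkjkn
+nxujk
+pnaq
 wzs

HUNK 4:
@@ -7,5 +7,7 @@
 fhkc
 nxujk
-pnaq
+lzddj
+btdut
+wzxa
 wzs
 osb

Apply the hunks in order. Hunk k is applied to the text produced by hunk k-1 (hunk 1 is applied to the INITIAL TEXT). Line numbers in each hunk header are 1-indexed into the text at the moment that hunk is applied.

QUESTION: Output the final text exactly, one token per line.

Answer: dxhf
mzv
mgr
sip
kor
xilhl
fhkc
nxujk
lzddj
btdut
wzxa
wzs
osb

Derivation:
Hunk 1: at line 3 remove [edx,yfjg] add [zkzz,kor,xilhl] -> 11 lines: dxhf mzv mgr ngsaf zkzz kor xilhl fhkc jkjkn wzs osb
Hunk 2: at line 3 remove [ngsaf,zkzz] add [sip] -> 10 lines: dxhf mzv mgr sip kor xilhl fhkc jkjkn wzs osb
Hunk 3: at line 7 remove [jkjkn] add [nxujk,pnaq] -> 11 lines: dxhf mzv mgr sip kor xilhl fhkc nxujk pnaq wzs osb
Hunk 4: at line 7 remove [pnaq] add [lzddj,btdut,wzxa] -> 13 lines: dxhf mzv mgr sip kor xilhl fhkc nxujk lzddj btdut wzxa wzs osb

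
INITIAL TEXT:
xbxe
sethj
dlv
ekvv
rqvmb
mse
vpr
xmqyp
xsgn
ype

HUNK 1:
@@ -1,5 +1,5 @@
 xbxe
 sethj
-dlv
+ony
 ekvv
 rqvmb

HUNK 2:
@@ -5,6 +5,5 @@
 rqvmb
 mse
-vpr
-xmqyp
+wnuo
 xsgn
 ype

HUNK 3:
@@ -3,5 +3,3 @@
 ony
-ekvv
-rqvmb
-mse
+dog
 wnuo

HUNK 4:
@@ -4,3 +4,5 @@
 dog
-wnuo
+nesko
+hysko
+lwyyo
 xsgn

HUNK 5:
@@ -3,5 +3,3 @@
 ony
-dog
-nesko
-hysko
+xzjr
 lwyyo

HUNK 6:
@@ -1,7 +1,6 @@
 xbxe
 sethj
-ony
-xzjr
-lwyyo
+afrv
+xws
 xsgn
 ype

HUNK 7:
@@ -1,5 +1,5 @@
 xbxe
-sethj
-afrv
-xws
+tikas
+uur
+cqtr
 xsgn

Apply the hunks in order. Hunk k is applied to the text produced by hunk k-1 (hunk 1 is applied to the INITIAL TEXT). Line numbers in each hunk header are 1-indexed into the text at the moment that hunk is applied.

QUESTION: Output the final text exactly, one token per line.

Hunk 1: at line 1 remove [dlv] add [ony] -> 10 lines: xbxe sethj ony ekvv rqvmb mse vpr xmqyp xsgn ype
Hunk 2: at line 5 remove [vpr,xmqyp] add [wnuo] -> 9 lines: xbxe sethj ony ekvv rqvmb mse wnuo xsgn ype
Hunk 3: at line 3 remove [ekvv,rqvmb,mse] add [dog] -> 7 lines: xbxe sethj ony dog wnuo xsgn ype
Hunk 4: at line 4 remove [wnuo] add [nesko,hysko,lwyyo] -> 9 lines: xbxe sethj ony dog nesko hysko lwyyo xsgn ype
Hunk 5: at line 3 remove [dog,nesko,hysko] add [xzjr] -> 7 lines: xbxe sethj ony xzjr lwyyo xsgn ype
Hunk 6: at line 1 remove [ony,xzjr,lwyyo] add [afrv,xws] -> 6 lines: xbxe sethj afrv xws xsgn ype
Hunk 7: at line 1 remove [sethj,afrv,xws] add [tikas,uur,cqtr] -> 6 lines: xbxe tikas uur cqtr xsgn ype

Answer: xbxe
tikas
uur
cqtr
xsgn
ype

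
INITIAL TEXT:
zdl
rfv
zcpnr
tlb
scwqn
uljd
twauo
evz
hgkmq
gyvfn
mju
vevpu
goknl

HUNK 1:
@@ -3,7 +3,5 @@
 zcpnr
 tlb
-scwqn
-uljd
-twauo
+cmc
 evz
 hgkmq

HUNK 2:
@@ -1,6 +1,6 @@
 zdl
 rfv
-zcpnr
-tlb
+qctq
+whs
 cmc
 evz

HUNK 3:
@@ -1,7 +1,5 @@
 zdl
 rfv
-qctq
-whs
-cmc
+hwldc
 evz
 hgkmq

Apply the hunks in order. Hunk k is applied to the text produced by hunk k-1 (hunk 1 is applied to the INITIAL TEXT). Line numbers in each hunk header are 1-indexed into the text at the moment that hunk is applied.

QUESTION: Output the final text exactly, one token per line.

Answer: zdl
rfv
hwldc
evz
hgkmq
gyvfn
mju
vevpu
goknl

Derivation:
Hunk 1: at line 3 remove [scwqn,uljd,twauo] add [cmc] -> 11 lines: zdl rfv zcpnr tlb cmc evz hgkmq gyvfn mju vevpu goknl
Hunk 2: at line 1 remove [zcpnr,tlb] add [qctq,whs] -> 11 lines: zdl rfv qctq whs cmc evz hgkmq gyvfn mju vevpu goknl
Hunk 3: at line 1 remove [qctq,whs,cmc] add [hwldc] -> 9 lines: zdl rfv hwldc evz hgkmq gyvfn mju vevpu goknl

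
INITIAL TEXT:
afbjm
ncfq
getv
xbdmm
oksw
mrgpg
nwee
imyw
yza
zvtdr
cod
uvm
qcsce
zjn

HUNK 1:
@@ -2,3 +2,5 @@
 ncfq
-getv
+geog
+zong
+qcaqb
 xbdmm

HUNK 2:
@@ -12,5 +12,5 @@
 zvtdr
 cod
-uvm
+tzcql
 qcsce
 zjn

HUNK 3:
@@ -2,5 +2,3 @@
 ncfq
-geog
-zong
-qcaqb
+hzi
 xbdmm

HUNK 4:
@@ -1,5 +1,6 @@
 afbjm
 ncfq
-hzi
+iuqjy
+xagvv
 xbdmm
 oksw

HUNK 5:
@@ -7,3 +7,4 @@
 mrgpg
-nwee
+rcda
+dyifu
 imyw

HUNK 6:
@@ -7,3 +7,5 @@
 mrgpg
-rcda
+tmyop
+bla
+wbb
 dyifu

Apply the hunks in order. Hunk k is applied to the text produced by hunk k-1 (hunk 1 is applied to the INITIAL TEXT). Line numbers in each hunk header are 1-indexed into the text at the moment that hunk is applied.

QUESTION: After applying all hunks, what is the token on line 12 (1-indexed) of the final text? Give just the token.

Hunk 1: at line 2 remove [getv] add [geog,zong,qcaqb] -> 16 lines: afbjm ncfq geog zong qcaqb xbdmm oksw mrgpg nwee imyw yza zvtdr cod uvm qcsce zjn
Hunk 2: at line 12 remove [uvm] add [tzcql] -> 16 lines: afbjm ncfq geog zong qcaqb xbdmm oksw mrgpg nwee imyw yza zvtdr cod tzcql qcsce zjn
Hunk 3: at line 2 remove [geog,zong,qcaqb] add [hzi] -> 14 lines: afbjm ncfq hzi xbdmm oksw mrgpg nwee imyw yza zvtdr cod tzcql qcsce zjn
Hunk 4: at line 1 remove [hzi] add [iuqjy,xagvv] -> 15 lines: afbjm ncfq iuqjy xagvv xbdmm oksw mrgpg nwee imyw yza zvtdr cod tzcql qcsce zjn
Hunk 5: at line 7 remove [nwee] add [rcda,dyifu] -> 16 lines: afbjm ncfq iuqjy xagvv xbdmm oksw mrgpg rcda dyifu imyw yza zvtdr cod tzcql qcsce zjn
Hunk 6: at line 7 remove [rcda] add [tmyop,bla,wbb] -> 18 lines: afbjm ncfq iuqjy xagvv xbdmm oksw mrgpg tmyop bla wbb dyifu imyw yza zvtdr cod tzcql qcsce zjn
Final line 12: imyw

Answer: imyw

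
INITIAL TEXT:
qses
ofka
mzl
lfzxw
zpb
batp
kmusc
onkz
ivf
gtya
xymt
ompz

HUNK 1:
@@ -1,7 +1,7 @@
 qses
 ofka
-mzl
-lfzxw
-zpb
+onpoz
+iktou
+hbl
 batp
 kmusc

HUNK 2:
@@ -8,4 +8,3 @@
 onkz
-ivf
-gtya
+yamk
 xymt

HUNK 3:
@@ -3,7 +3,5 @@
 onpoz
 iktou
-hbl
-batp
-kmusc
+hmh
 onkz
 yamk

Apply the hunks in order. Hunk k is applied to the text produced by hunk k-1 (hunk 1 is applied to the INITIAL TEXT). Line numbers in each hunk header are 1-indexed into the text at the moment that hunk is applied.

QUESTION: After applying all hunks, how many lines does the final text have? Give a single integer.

Answer: 9

Derivation:
Hunk 1: at line 1 remove [mzl,lfzxw,zpb] add [onpoz,iktou,hbl] -> 12 lines: qses ofka onpoz iktou hbl batp kmusc onkz ivf gtya xymt ompz
Hunk 2: at line 8 remove [ivf,gtya] add [yamk] -> 11 lines: qses ofka onpoz iktou hbl batp kmusc onkz yamk xymt ompz
Hunk 3: at line 3 remove [hbl,batp,kmusc] add [hmh] -> 9 lines: qses ofka onpoz iktou hmh onkz yamk xymt ompz
Final line count: 9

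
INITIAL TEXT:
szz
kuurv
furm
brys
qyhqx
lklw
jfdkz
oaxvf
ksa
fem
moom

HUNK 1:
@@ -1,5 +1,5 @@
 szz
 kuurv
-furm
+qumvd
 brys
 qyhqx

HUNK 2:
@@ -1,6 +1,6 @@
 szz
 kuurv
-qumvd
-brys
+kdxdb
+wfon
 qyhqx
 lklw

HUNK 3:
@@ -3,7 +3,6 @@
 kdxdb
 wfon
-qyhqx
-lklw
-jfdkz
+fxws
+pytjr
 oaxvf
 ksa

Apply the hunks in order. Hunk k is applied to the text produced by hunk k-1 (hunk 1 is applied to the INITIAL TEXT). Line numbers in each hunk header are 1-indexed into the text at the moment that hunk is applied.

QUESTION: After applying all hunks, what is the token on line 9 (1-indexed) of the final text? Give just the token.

Hunk 1: at line 1 remove [furm] add [qumvd] -> 11 lines: szz kuurv qumvd brys qyhqx lklw jfdkz oaxvf ksa fem moom
Hunk 2: at line 1 remove [qumvd,brys] add [kdxdb,wfon] -> 11 lines: szz kuurv kdxdb wfon qyhqx lklw jfdkz oaxvf ksa fem moom
Hunk 3: at line 3 remove [qyhqx,lklw,jfdkz] add [fxws,pytjr] -> 10 lines: szz kuurv kdxdb wfon fxws pytjr oaxvf ksa fem moom
Final line 9: fem

Answer: fem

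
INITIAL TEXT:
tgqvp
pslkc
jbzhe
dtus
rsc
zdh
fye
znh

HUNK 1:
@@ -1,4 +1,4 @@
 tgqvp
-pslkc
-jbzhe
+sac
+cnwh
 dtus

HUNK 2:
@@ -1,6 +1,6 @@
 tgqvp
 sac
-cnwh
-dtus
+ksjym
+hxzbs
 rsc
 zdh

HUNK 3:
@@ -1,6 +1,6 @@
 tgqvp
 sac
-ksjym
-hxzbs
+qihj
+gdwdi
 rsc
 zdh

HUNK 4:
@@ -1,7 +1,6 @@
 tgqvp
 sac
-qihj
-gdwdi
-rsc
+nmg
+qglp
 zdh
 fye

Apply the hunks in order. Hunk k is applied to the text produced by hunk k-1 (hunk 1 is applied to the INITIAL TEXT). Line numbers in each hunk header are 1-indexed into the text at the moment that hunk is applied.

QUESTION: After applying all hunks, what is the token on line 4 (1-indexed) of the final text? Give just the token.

Answer: qglp

Derivation:
Hunk 1: at line 1 remove [pslkc,jbzhe] add [sac,cnwh] -> 8 lines: tgqvp sac cnwh dtus rsc zdh fye znh
Hunk 2: at line 1 remove [cnwh,dtus] add [ksjym,hxzbs] -> 8 lines: tgqvp sac ksjym hxzbs rsc zdh fye znh
Hunk 3: at line 1 remove [ksjym,hxzbs] add [qihj,gdwdi] -> 8 lines: tgqvp sac qihj gdwdi rsc zdh fye znh
Hunk 4: at line 1 remove [qihj,gdwdi,rsc] add [nmg,qglp] -> 7 lines: tgqvp sac nmg qglp zdh fye znh
Final line 4: qglp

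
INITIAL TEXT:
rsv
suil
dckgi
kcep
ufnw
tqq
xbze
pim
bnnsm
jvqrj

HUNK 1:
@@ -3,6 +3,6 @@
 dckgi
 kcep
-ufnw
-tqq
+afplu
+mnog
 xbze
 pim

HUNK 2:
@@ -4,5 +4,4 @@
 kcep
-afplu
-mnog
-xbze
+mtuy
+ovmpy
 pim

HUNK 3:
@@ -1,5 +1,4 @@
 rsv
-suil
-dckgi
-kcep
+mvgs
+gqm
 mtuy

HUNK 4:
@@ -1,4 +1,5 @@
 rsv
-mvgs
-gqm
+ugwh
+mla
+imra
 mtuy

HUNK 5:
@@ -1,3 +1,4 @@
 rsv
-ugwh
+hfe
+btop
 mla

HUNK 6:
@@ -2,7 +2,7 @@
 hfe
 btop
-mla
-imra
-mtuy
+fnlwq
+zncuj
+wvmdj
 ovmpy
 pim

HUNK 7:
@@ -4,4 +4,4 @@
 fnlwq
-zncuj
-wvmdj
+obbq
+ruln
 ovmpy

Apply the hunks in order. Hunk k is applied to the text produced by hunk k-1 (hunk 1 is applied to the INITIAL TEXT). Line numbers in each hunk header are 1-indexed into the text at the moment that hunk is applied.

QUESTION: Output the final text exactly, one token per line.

Answer: rsv
hfe
btop
fnlwq
obbq
ruln
ovmpy
pim
bnnsm
jvqrj

Derivation:
Hunk 1: at line 3 remove [ufnw,tqq] add [afplu,mnog] -> 10 lines: rsv suil dckgi kcep afplu mnog xbze pim bnnsm jvqrj
Hunk 2: at line 4 remove [afplu,mnog,xbze] add [mtuy,ovmpy] -> 9 lines: rsv suil dckgi kcep mtuy ovmpy pim bnnsm jvqrj
Hunk 3: at line 1 remove [suil,dckgi,kcep] add [mvgs,gqm] -> 8 lines: rsv mvgs gqm mtuy ovmpy pim bnnsm jvqrj
Hunk 4: at line 1 remove [mvgs,gqm] add [ugwh,mla,imra] -> 9 lines: rsv ugwh mla imra mtuy ovmpy pim bnnsm jvqrj
Hunk 5: at line 1 remove [ugwh] add [hfe,btop] -> 10 lines: rsv hfe btop mla imra mtuy ovmpy pim bnnsm jvqrj
Hunk 6: at line 2 remove [mla,imra,mtuy] add [fnlwq,zncuj,wvmdj] -> 10 lines: rsv hfe btop fnlwq zncuj wvmdj ovmpy pim bnnsm jvqrj
Hunk 7: at line 4 remove [zncuj,wvmdj] add [obbq,ruln] -> 10 lines: rsv hfe btop fnlwq obbq ruln ovmpy pim bnnsm jvqrj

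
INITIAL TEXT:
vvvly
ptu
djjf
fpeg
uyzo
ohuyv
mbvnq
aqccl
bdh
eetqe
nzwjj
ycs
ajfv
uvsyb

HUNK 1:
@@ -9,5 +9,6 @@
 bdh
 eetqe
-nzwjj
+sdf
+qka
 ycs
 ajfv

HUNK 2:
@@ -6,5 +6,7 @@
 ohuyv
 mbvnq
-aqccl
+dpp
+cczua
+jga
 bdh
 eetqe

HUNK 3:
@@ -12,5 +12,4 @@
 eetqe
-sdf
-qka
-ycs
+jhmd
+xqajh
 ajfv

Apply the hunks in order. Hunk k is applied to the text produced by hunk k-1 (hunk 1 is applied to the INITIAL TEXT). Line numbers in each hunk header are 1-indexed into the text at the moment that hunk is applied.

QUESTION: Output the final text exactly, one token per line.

Answer: vvvly
ptu
djjf
fpeg
uyzo
ohuyv
mbvnq
dpp
cczua
jga
bdh
eetqe
jhmd
xqajh
ajfv
uvsyb

Derivation:
Hunk 1: at line 9 remove [nzwjj] add [sdf,qka] -> 15 lines: vvvly ptu djjf fpeg uyzo ohuyv mbvnq aqccl bdh eetqe sdf qka ycs ajfv uvsyb
Hunk 2: at line 6 remove [aqccl] add [dpp,cczua,jga] -> 17 lines: vvvly ptu djjf fpeg uyzo ohuyv mbvnq dpp cczua jga bdh eetqe sdf qka ycs ajfv uvsyb
Hunk 3: at line 12 remove [sdf,qka,ycs] add [jhmd,xqajh] -> 16 lines: vvvly ptu djjf fpeg uyzo ohuyv mbvnq dpp cczua jga bdh eetqe jhmd xqajh ajfv uvsyb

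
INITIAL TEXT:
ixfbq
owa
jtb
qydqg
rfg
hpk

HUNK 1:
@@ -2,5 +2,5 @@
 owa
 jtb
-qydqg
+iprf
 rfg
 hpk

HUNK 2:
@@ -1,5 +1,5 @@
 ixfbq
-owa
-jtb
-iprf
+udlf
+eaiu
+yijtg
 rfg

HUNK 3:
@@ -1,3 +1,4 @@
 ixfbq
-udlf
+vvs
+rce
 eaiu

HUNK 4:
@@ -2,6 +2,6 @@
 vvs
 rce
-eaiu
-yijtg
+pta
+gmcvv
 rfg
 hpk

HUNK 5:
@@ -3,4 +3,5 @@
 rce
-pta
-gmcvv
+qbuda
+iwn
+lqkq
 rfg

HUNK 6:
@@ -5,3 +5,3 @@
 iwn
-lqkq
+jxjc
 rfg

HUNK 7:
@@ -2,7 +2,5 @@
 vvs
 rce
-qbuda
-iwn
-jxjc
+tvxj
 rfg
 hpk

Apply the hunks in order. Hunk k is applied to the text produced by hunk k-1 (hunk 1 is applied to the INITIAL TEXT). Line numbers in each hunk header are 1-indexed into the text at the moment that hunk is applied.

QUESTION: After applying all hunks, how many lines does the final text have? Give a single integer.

Hunk 1: at line 2 remove [qydqg] add [iprf] -> 6 lines: ixfbq owa jtb iprf rfg hpk
Hunk 2: at line 1 remove [owa,jtb,iprf] add [udlf,eaiu,yijtg] -> 6 lines: ixfbq udlf eaiu yijtg rfg hpk
Hunk 3: at line 1 remove [udlf] add [vvs,rce] -> 7 lines: ixfbq vvs rce eaiu yijtg rfg hpk
Hunk 4: at line 2 remove [eaiu,yijtg] add [pta,gmcvv] -> 7 lines: ixfbq vvs rce pta gmcvv rfg hpk
Hunk 5: at line 3 remove [pta,gmcvv] add [qbuda,iwn,lqkq] -> 8 lines: ixfbq vvs rce qbuda iwn lqkq rfg hpk
Hunk 6: at line 5 remove [lqkq] add [jxjc] -> 8 lines: ixfbq vvs rce qbuda iwn jxjc rfg hpk
Hunk 7: at line 2 remove [qbuda,iwn,jxjc] add [tvxj] -> 6 lines: ixfbq vvs rce tvxj rfg hpk
Final line count: 6

Answer: 6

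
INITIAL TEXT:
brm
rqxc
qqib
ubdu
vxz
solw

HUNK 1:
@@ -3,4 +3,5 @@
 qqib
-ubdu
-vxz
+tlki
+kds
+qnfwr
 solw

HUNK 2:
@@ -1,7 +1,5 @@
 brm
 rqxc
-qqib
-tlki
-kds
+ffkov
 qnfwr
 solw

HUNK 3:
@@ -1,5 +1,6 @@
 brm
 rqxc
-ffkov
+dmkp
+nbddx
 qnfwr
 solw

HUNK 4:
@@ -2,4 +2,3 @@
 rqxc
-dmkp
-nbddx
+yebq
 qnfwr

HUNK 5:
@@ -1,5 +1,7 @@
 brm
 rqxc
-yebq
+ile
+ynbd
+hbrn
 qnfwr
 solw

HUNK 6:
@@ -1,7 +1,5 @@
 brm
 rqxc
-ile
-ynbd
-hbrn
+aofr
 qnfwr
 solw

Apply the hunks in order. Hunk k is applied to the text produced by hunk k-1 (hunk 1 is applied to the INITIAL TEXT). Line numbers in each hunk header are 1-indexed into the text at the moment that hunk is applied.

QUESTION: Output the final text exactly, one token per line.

Answer: brm
rqxc
aofr
qnfwr
solw

Derivation:
Hunk 1: at line 3 remove [ubdu,vxz] add [tlki,kds,qnfwr] -> 7 lines: brm rqxc qqib tlki kds qnfwr solw
Hunk 2: at line 1 remove [qqib,tlki,kds] add [ffkov] -> 5 lines: brm rqxc ffkov qnfwr solw
Hunk 3: at line 1 remove [ffkov] add [dmkp,nbddx] -> 6 lines: brm rqxc dmkp nbddx qnfwr solw
Hunk 4: at line 2 remove [dmkp,nbddx] add [yebq] -> 5 lines: brm rqxc yebq qnfwr solw
Hunk 5: at line 1 remove [yebq] add [ile,ynbd,hbrn] -> 7 lines: brm rqxc ile ynbd hbrn qnfwr solw
Hunk 6: at line 1 remove [ile,ynbd,hbrn] add [aofr] -> 5 lines: brm rqxc aofr qnfwr solw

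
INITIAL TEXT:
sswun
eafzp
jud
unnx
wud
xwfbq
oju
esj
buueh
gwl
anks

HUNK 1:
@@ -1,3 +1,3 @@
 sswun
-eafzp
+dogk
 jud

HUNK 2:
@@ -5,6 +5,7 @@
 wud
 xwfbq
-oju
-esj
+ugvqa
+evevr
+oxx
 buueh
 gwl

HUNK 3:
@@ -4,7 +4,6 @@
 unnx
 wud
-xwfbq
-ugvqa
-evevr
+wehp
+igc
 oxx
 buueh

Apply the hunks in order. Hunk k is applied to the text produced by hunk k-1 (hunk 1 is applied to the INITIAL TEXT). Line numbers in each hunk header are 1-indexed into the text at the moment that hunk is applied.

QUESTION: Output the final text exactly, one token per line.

Answer: sswun
dogk
jud
unnx
wud
wehp
igc
oxx
buueh
gwl
anks

Derivation:
Hunk 1: at line 1 remove [eafzp] add [dogk] -> 11 lines: sswun dogk jud unnx wud xwfbq oju esj buueh gwl anks
Hunk 2: at line 5 remove [oju,esj] add [ugvqa,evevr,oxx] -> 12 lines: sswun dogk jud unnx wud xwfbq ugvqa evevr oxx buueh gwl anks
Hunk 3: at line 4 remove [xwfbq,ugvqa,evevr] add [wehp,igc] -> 11 lines: sswun dogk jud unnx wud wehp igc oxx buueh gwl anks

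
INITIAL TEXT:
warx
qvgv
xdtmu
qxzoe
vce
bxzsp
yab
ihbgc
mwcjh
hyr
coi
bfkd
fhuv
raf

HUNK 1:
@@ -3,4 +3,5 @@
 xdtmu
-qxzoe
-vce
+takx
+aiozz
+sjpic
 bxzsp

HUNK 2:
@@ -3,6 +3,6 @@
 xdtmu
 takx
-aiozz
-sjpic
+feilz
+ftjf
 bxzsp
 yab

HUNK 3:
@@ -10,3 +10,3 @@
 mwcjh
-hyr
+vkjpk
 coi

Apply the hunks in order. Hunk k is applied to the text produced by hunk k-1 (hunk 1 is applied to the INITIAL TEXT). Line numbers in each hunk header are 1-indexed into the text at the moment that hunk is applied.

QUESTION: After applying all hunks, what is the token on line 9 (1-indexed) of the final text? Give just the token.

Answer: ihbgc

Derivation:
Hunk 1: at line 3 remove [qxzoe,vce] add [takx,aiozz,sjpic] -> 15 lines: warx qvgv xdtmu takx aiozz sjpic bxzsp yab ihbgc mwcjh hyr coi bfkd fhuv raf
Hunk 2: at line 3 remove [aiozz,sjpic] add [feilz,ftjf] -> 15 lines: warx qvgv xdtmu takx feilz ftjf bxzsp yab ihbgc mwcjh hyr coi bfkd fhuv raf
Hunk 3: at line 10 remove [hyr] add [vkjpk] -> 15 lines: warx qvgv xdtmu takx feilz ftjf bxzsp yab ihbgc mwcjh vkjpk coi bfkd fhuv raf
Final line 9: ihbgc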